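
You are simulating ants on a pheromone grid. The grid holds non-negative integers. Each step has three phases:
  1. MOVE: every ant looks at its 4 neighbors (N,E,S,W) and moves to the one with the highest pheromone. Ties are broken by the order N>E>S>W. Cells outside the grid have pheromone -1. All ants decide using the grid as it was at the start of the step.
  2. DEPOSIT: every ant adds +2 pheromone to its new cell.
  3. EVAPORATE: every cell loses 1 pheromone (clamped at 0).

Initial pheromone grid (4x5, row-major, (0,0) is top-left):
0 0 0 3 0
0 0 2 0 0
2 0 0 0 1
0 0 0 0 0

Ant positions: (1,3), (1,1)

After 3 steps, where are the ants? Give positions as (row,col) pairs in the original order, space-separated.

Step 1: ant0:(1,3)->N->(0,3) | ant1:(1,1)->E->(1,2)
  grid max=4 at (0,3)
Step 2: ant0:(0,3)->E->(0,4) | ant1:(1,2)->N->(0,2)
  grid max=3 at (0,3)
Step 3: ant0:(0,4)->W->(0,3) | ant1:(0,2)->E->(0,3)
  grid max=6 at (0,3)

(0,3) (0,3)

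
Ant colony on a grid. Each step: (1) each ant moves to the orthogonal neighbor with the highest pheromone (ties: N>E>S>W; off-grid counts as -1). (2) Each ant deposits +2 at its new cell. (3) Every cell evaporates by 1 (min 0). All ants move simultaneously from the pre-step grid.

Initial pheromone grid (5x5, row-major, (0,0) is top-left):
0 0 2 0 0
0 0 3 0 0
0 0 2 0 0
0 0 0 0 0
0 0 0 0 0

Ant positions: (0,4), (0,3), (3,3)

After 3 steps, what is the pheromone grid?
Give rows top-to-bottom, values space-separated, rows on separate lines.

After step 1: ants at (1,4),(0,2),(2,3)
  0 0 3 0 0
  0 0 2 0 1
  0 0 1 1 0
  0 0 0 0 0
  0 0 0 0 0
After step 2: ants at (0,4),(1,2),(2,2)
  0 0 2 0 1
  0 0 3 0 0
  0 0 2 0 0
  0 0 0 0 0
  0 0 0 0 0
After step 3: ants at (1,4),(0,2),(1,2)
  0 0 3 0 0
  0 0 4 0 1
  0 0 1 0 0
  0 0 0 0 0
  0 0 0 0 0

0 0 3 0 0
0 0 4 0 1
0 0 1 0 0
0 0 0 0 0
0 0 0 0 0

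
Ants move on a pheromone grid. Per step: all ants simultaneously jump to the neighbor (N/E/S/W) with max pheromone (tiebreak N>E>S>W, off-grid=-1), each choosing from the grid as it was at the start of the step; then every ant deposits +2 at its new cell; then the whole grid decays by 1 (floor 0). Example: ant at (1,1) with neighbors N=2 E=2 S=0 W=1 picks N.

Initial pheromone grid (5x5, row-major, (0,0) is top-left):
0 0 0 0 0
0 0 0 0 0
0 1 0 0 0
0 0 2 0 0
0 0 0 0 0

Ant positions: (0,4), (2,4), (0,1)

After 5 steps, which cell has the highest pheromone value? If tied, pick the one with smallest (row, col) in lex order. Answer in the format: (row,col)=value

Step 1: ant0:(0,4)->S->(1,4) | ant1:(2,4)->N->(1,4) | ant2:(0,1)->E->(0,2)
  grid max=3 at (1,4)
Step 2: ant0:(1,4)->N->(0,4) | ant1:(1,4)->N->(0,4) | ant2:(0,2)->E->(0,3)
  grid max=3 at (0,4)
Step 3: ant0:(0,4)->S->(1,4) | ant1:(0,4)->S->(1,4) | ant2:(0,3)->E->(0,4)
  grid max=5 at (1,4)
Step 4: ant0:(1,4)->N->(0,4) | ant1:(1,4)->N->(0,4) | ant2:(0,4)->S->(1,4)
  grid max=7 at (0,4)
Step 5: ant0:(0,4)->S->(1,4) | ant1:(0,4)->S->(1,4) | ant2:(1,4)->N->(0,4)
  grid max=9 at (1,4)
Final grid:
  0 0 0 0 8
  0 0 0 0 9
  0 0 0 0 0
  0 0 0 0 0
  0 0 0 0 0
Max pheromone 9 at (1,4)

Answer: (1,4)=9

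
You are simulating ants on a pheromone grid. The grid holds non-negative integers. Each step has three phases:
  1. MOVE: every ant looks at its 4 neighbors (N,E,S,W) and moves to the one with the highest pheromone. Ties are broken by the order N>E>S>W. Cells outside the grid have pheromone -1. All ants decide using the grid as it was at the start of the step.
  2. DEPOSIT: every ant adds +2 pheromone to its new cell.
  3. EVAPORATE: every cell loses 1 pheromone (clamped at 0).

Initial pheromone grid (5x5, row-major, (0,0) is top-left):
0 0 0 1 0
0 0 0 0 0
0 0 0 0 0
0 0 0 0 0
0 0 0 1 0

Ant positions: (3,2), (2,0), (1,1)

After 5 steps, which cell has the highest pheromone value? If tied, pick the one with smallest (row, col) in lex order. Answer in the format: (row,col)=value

Step 1: ant0:(3,2)->N->(2,2) | ant1:(2,0)->N->(1,0) | ant2:(1,1)->N->(0,1)
  grid max=1 at (0,1)
Step 2: ant0:(2,2)->N->(1,2) | ant1:(1,0)->N->(0,0) | ant2:(0,1)->E->(0,2)
  grid max=1 at (0,0)
Step 3: ant0:(1,2)->N->(0,2) | ant1:(0,0)->E->(0,1) | ant2:(0,2)->S->(1,2)
  grid max=2 at (0,2)
Step 4: ant0:(0,2)->S->(1,2) | ant1:(0,1)->E->(0,2) | ant2:(1,2)->N->(0,2)
  grid max=5 at (0,2)
Step 5: ant0:(1,2)->N->(0,2) | ant1:(0,2)->S->(1,2) | ant2:(0,2)->S->(1,2)
  grid max=6 at (0,2)
Final grid:
  0 0 6 0 0
  0 0 6 0 0
  0 0 0 0 0
  0 0 0 0 0
  0 0 0 0 0
Max pheromone 6 at (0,2)

Answer: (0,2)=6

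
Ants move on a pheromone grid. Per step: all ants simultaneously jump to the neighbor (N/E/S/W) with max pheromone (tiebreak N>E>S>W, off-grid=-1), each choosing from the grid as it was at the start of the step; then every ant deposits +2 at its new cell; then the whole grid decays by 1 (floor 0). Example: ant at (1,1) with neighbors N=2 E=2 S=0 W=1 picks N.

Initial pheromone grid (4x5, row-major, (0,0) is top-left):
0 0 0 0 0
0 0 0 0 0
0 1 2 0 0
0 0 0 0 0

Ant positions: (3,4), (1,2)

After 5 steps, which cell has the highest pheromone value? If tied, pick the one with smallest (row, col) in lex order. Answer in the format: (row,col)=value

Step 1: ant0:(3,4)->N->(2,4) | ant1:(1,2)->S->(2,2)
  grid max=3 at (2,2)
Step 2: ant0:(2,4)->N->(1,4) | ant1:(2,2)->N->(1,2)
  grid max=2 at (2,2)
Step 3: ant0:(1,4)->N->(0,4) | ant1:(1,2)->S->(2,2)
  grid max=3 at (2,2)
Step 4: ant0:(0,4)->S->(1,4) | ant1:(2,2)->N->(1,2)
  grid max=2 at (2,2)
Step 5: ant0:(1,4)->N->(0,4) | ant1:(1,2)->S->(2,2)
  grid max=3 at (2,2)
Final grid:
  0 0 0 0 1
  0 0 0 0 0
  0 0 3 0 0
  0 0 0 0 0
Max pheromone 3 at (2,2)

Answer: (2,2)=3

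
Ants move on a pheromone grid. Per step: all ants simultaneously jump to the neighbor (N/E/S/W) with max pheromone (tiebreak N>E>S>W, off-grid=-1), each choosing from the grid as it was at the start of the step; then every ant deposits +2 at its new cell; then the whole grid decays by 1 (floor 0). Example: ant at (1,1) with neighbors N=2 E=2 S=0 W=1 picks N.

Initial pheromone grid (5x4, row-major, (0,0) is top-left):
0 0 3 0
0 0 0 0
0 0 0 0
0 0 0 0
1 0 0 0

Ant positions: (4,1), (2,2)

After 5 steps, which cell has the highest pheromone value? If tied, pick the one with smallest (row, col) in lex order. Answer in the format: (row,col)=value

Step 1: ant0:(4,1)->W->(4,0) | ant1:(2,2)->N->(1,2)
  grid max=2 at (0,2)
Step 2: ant0:(4,0)->N->(3,0) | ant1:(1,2)->N->(0,2)
  grid max=3 at (0,2)
Step 3: ant0:(3,0)->S->(4,0) | ant1:(0,2)->E->(0,3)
  grid max=2 at (0,2)
Step 4: ant0:(4,0)->N->(3,0) | ant1:(0,3)->W->(0,2)
  grid max=3 at (0,2)
Step 5: ant0:(3,0)->S->(4,0) | ant1:(0,2)->E->(0,3)
  grid max=2 at (0,2)
Final grid:
  0 0 2 1
  0 0 0 0
  0 0 0 0
  0 0 0 0
  2 0 0 0
Max pheromone 2 at (0,2)

Answer: (0,2)=2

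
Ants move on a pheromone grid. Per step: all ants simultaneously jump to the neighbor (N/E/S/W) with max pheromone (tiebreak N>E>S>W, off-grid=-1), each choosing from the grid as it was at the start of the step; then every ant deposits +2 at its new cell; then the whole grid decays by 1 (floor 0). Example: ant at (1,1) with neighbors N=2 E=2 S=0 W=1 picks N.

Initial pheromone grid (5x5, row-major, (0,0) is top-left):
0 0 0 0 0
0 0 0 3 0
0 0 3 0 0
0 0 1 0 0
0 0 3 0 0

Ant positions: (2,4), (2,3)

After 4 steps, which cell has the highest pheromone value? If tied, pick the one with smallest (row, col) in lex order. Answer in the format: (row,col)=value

Step 1: ant0:(2,4)->N->(1,4) | ant1:(2,3)->N->(1,3)
  grid max=4 at (1,3)
Step 2: ant0:(1,4)->W->(1,3) | ant1:(1,3)->E->(1,4)
  grid max=5 at (1,3)
Step 3: ant0:(1,3)->E->(1,4) | ant1:(1,4)->W->(1,3)
  grid max=6 at (1,3)
Step 4: ant0:(1,4)->W->(1,3) | ant1:(1,3)->E->(1,4)
  grid max=7 at (1,3)
Final grid:
  0 0 0 0 0
  0 0 0 7 4
  0 0 0 0 0
  0 0 0 0 0
  0 0 0 0 0
Max pheromone 7 at (1,3)

Answer: (1,3)=7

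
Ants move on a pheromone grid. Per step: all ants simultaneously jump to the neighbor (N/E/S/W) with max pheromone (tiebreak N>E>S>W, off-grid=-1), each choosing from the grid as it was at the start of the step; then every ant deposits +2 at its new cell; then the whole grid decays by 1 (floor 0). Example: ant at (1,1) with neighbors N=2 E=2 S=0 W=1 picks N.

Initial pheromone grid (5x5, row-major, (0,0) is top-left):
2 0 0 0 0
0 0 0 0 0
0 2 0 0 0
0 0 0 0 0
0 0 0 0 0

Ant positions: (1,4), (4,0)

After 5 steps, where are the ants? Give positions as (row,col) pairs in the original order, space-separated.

Step 1: ant0:(1,4)->N->(0,4) | ant1:(4,0)->N->(3,0)
  grid max=1 at (0,0)
Step 2: ant0:(0,4)->S->(1,4) | ant1:(3,0)->N->(2,0)
  grid max=1 at (1,4)
Step 3: ant0:(1,4)->N->(0,4) | ant1:(2,0)->N->(1,0)
  grid max=1 at (0,4)
Step 4: ant0:(0,4)->S->(1,4) | ant1:(1,0)->N->(0,0)
  grid max=1 at (0,0)
Step 5: ant0:(1,4)->N->(0,4) | ant1:(0,0)->E->(0,1)
  grid max=1 at (0,1)

(0,4) (0,1)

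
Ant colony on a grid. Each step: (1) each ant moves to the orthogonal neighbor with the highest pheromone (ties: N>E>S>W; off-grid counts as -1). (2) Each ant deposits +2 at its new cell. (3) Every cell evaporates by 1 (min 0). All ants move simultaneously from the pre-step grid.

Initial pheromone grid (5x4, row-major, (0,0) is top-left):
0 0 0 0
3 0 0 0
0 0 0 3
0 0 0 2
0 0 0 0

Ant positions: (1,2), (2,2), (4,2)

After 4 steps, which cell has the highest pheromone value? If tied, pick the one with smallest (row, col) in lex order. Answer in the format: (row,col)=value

Answer: (2,3)=7

Derivation:
Step 1: ant0:(1,2)->N->(0,2) | ant1:(2,2)->E->(2,3) | ant2:(4,2)->N->(3,2)
  grid max=4 at (2,3)
Step 2: ant0:(0,2)->E->(0,3) | ant1:(2,3)->S->(3,3) | ant2:(3,2)->E->(3,3)
  grid max=4 at (3,3)
Step 3: ant0:(0,3)->S->(1,3) | ant1:(3,3)->N->(2,3) | ant2:(3,3)->N->(2,3)
  grid max=6 at (2,3)
Step 4: ant0:(1,3)->S->(2,3) | ant1:(2,3)->S->(3,3) | ant2:(2,3)->S->(3,3)
  grid max=7 at (2,3)
Final grid:
  0 0 0 0
  0 0 0 0
  0 0 0 7
  0 0 0 6
  0 0 0 0
Max pheromone 7 at (2,3)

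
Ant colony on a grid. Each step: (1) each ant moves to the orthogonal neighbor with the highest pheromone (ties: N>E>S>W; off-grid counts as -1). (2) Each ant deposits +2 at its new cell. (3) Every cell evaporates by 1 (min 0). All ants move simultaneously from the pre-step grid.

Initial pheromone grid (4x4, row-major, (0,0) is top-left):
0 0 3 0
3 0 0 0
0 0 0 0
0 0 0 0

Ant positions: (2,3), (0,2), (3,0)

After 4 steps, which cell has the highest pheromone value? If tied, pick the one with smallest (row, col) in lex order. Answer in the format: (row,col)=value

Answer: (0,2)=5

Derivation:
Step 1: ant0:(2,3)->N->(1,3) | ant1:(0,2)->E->(0,3) | ant2:(3,0)->N->(2,0)
  grid max=2 at (0,2)
Step 2: ant0:(1,3)->N->(0,3) | ant1:(0,3)->W->(0,2) | ant2:(2,0)->N->(1,0)
  grid max=3 at (0,2)
Step 3: ant0:(0,3)->W->(0,2) | ant1:(0,2)->E->(0,3) | ant2:(1,0)->N->(0,0)
  grid max=4 at (0,2)
Step 4: ant0:(0,2)->E->(0,3) | ant1:(0,3)->W->(0,2) | ant2:(0,0)->S->(1,0)
  grid max=5 at (0,2)
Final grid:
  0 0 5 4
  3 0 0 0
  0 0 0 0
  0 0 0 0
Max pheromone 5 at (0,2)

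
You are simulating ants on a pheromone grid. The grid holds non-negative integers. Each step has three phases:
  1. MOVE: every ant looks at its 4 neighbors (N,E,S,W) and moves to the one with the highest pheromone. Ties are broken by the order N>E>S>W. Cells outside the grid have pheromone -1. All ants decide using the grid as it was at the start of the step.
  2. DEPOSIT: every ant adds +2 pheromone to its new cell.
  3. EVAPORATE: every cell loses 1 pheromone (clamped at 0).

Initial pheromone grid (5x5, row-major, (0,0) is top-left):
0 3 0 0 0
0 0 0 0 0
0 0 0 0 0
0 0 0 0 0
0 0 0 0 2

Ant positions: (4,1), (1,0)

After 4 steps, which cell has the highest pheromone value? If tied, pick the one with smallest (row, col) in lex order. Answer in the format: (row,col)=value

Answer: (0,1)=5

Derivation:
Step 1: ant0:(4,1)->N->(3,1) | ant1:(1,0)->N->(0,0)
  grid max=2 at (0,1)
Step 2: ant0:(3,1)->N->(2,1) | ant1:(0,0)->E->(0,1)
  grid max=3 at (0,1)
Step 3: ant0:(2,1)->N->(1,1) | ant1:(0,1)->E->(0,2)
  grid max=2 at (0,1)
Step 4: ant0:(1,1)->N->(0,1) | ant1:(0,2)->W->(0,1)
  grid max=5 at (0,1)
Final grid:
  0 5 0 0 0
  0 0 0 0 0
  0 0 0 0 0
  0 0 0 0 0
  0 0 0 0 0
Max pheromone 5 at (0,1)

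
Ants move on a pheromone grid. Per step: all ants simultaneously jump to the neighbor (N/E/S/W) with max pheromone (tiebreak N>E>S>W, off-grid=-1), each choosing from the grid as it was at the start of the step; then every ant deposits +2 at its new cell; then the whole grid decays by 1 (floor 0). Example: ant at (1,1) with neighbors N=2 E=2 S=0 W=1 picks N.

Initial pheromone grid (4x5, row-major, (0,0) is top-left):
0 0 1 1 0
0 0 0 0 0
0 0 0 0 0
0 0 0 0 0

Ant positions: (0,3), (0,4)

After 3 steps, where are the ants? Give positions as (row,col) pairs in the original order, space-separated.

Step 1: ant0:(0,3)->W->(0,2) | ant1:(0,4)->W->(0,3)
  grid max=2 at (0,2)
Step 2: ant0:(0,2)->E->(0,3) | ant1:(0,3)->W->(0,2)
  grid max=3 at (0,2)
Step 3: ant0:(0,3)->W->(0,2) | ant1:(0,2)->E->(0,3)
  grid max=4 at (0,2)

(0,2) (0,3)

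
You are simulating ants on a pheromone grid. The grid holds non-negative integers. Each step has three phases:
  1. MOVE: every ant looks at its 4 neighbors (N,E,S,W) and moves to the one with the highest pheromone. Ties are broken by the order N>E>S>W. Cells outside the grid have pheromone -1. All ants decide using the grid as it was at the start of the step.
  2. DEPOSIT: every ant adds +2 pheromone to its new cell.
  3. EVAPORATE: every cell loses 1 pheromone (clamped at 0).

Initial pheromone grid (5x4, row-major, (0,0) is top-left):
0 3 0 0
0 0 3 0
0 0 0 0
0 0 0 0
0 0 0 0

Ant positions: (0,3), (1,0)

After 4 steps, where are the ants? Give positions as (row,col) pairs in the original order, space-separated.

Step 1: ant0:(0,3)->S->(1,3) | ant1:(1,0)->N->(0,0)
  grid max=2 at (0,1)
Step 2: ant0:(1,3)->W->(1,2) | ant1:(0,0)->E->(0,1)
  grid max=3 at (0,1)
Step 3: ant0:(1,2)->N->(0,2) | ant1:(0,1)->E->(0,2)
  grid max=3 at (0,2)
Step 4: ant0:(0,2)->S->(1,2) | ant1:(0,2)->S->(1,2)
  grid max=5 at (1,2)

(1,2) (1,2)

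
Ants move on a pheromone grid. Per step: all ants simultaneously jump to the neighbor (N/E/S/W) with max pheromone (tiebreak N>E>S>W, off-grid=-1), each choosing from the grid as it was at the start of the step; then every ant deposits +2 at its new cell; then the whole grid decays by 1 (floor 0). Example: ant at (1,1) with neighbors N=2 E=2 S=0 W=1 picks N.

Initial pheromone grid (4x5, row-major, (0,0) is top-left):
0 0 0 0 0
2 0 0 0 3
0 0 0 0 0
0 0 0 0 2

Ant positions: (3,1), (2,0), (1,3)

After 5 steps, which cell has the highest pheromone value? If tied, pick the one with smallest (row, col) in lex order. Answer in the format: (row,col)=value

Answer: (1,0)=7

Derivation:
Step 1: ant0:(3,1)->N->(2,1) | ant1:(2,0)->N->(1,0) | ant2:(1,3)->E->(1,4)
  grid max=4 at (1,4)
Step 2: ant0:(2,1)->N->(1,1) | ant1:(1,0)->N->(0,0) | ant2:(1,4)->N->(0,4)
  grid max=3 at (1,4)
Step 3: ant0:(1,1)->W->(1,0) | ant1:(0,0)->S->(1,0) | ant2:(0,4)->S->(1,4)
  grid max=5 at (1,0)
Step 4: ant0:(1,0)->N->(0,0) | ant1:(1,0)->N->(0,0) | ant2:(1,4)->N->(0,4)
  grid max=4 at (1,0)
Step 5: ant0:(0,0)->S->(1,0) | ant1:(0,0)->S->(1,0) | ant2:(0,4)->S->(1,4)
  grid max=7 at (1,0)
Final grid:
  2 0 0 0 0
  7 0 0 0 4
  0 0 0 0 0
  0 0 0 0 0
Max pheromone 7 at (1,0)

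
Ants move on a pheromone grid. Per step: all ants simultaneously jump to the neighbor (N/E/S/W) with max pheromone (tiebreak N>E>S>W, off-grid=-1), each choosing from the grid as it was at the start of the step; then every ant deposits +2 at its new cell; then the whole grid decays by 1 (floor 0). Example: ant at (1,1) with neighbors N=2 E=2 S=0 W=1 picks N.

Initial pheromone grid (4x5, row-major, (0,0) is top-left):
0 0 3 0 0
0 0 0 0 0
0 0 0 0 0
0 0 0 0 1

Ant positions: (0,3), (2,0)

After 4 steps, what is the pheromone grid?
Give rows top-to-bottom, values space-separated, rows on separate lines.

After step 1: ants at (0,2),(1,0)
  0 0 4 0 0
  1 0 0 0 0
  0 0 0 0 0
  0 0 0 0 0
After step 2: ants at (0,3),(0,0)
  1 0 3 1 0
  0 0 0 0 0
  0 0 0 0 0
  0 0 0 0 0
After step 3: ants at (0,2),(0,1)
  0 1 4 0 0
  0 0 0 0 0
  0 0 0 0 0
  0 0 0 0 0
After step 4: ants at (0,1),(0,2)
  0 2 5 0 0
  0 0 0 0 0
  0 0 0 0 0
  0 0 0 0 0

0 2 5 0 0
0 0 0 0 0
0 0 0 0 0
0 0 0 0 0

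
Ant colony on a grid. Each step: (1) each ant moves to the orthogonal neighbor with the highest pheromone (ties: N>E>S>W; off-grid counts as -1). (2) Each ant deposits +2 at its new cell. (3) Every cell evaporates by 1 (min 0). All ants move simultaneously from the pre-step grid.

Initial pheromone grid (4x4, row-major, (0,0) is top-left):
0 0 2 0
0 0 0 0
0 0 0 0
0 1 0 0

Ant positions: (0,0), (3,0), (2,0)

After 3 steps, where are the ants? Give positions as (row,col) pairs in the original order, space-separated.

Step 1: ant0:(0,0)->E->(0,1) | ant1:(3,0)->E->(3,1) | ant2:(2,0)->N->(1,0)
  grid max=2 at (3,1)
Step 2: ant0:(0,1)->E->(0,2) | ant1:(3,1)->N->(2,1) | ant2:(1,0)->N->(0,0)
  grid max=2 at (0,2)
Step 3: ant0:(0,2)->E->(0,3) | ant1:(2,1)->S->(3,1) | ant2:(0,0)->E->(0,1)
  grid max=2 at (3,1)

(0,3) (3,1) (0,1)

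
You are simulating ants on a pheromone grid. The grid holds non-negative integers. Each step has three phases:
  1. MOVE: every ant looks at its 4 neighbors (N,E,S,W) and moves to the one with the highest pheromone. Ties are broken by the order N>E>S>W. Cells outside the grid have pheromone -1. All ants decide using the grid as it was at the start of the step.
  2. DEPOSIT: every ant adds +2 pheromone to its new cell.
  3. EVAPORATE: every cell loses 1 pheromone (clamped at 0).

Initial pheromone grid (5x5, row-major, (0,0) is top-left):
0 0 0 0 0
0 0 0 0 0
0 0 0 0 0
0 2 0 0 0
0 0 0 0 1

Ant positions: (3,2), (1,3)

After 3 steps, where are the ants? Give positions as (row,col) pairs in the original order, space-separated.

Step 1: ant0:(3,2)->W->(3,1) | ant1:(1,3)->N->(0,3)
  grid max=3 at (3,1)
Step 2: ant0:(3,1)->N->(2,1) | ant1:(0,3)->E->(0,4)
  grid max=2 at (3,1)
Step 3: ant0:(2,1)->S->(3,1) | ant1:(0,4)->S->(1,4)
  grid max=3 at (3,1)

(3,1) (1,4)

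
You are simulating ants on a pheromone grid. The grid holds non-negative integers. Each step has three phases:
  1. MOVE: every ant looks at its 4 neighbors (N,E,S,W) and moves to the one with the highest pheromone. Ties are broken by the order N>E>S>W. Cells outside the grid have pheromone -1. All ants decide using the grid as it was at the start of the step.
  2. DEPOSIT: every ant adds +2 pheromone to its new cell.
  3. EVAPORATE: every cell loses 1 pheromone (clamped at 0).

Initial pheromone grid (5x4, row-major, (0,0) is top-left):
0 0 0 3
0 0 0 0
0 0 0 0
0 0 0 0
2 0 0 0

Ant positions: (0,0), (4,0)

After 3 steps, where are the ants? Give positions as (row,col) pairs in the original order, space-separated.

Step 1: ant0:(0,0)->E->(0,1) | ant1:(4,0)->N->(3,0)
  grid max=2 at (0,3)
Step 2: ant0:(0,1)->E->(0,2) | ant1:(3,0)->S->(4,0)
  grid max=2 at (4,0)
Step 3: ant0:(0,2)->E->(0,3) | ant1:(4,0)->N->(3,0)
  grid max=2 at (0,3)

(0,3) (3,0)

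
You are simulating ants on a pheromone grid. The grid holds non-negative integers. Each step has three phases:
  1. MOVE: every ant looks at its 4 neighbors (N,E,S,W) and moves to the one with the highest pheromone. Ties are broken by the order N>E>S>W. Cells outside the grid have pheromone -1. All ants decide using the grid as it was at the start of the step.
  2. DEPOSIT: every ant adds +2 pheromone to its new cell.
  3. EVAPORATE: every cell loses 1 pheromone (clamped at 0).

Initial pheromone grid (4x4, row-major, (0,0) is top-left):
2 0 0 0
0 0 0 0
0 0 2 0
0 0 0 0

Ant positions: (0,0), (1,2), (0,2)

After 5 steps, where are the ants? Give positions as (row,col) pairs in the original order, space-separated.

Step 1: ant0:(0,0)->E->(0,1) | ant1:(1,2)->S->(2,2) | ant2:(0,2)->E->(0,3)
  grid max=3 at (2,2)
Step 2: ant0:(0,1)->W->(0,0) | ant1:(2,2)->N->(1,2) | ant2:(0,3)->S->(1,3)
  grid max=2 at (0,0)
Step 3: ant0:(0,0)->E->(0,1) | ant1:(1,2)->S->(2,2) | ant2:(1,3)->W->(1,2)
  grid max=3 at (2,2)
Step 4: ant0:(0,1)->W->(0,0) | ant1:(2,2)->N->(1,2) | ant2:(1,2)->S->(2,2)
  grid max=4 at (2,2)
Step 5: ant0:(0,0)->E->(0,1) | ant1:(1,2)->S->(2,2) | ant2:(2,2)->N->(1,2)
  grid max=5 at (2,2)

(0,1) (2,2) (1,2)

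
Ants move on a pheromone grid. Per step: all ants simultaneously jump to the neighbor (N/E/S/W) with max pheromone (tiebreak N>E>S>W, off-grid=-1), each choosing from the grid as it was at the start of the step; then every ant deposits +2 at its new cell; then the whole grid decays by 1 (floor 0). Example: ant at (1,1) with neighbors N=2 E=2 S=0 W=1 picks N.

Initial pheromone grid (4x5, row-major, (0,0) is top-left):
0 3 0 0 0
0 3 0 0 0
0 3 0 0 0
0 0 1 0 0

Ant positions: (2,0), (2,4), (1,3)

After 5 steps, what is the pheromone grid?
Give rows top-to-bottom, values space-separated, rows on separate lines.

After step 1: ants at (2,1),(1,4),(0,3)
  0 2 0 1 0
  0 2 0 0 1
  0 4 0 0 0
  0 0 0 0 0
After step 2: ants at (1,1),(0,4),(0,4)
  0 1 0 0 3
  0 3 0 0 0
  0 3 0 0 0
  0 0 0 0 0
After step 3: ants at (2,1),(1,4),(1,4)
  0 0 0 0 2
  0 2 0 0 3
  0 4 0 0 0
  0 0 0 0 0
After step 4: ants at (1,1),(0,4),(0,4)
  0 0 0 0 5
  0 3 0 0 2
  0 3 0 0 0
  0 0 0 0 0
After step 5: ants at (2,1),(1,4),(1,4)
  0 0 0 0 4
  0 2 0 0 5
  0 4 0 0 0
  0 0 0 0 0

0 0 0 0 4
0 2 0 0 5
0 4 0 0 0
0 0 0 0 0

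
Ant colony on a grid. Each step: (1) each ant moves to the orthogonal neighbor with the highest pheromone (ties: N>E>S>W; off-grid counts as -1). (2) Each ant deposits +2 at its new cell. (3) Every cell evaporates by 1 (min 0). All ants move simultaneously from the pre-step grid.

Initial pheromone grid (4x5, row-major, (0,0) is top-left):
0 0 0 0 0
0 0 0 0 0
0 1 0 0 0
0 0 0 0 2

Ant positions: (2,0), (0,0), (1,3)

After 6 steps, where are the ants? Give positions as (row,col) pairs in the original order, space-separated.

Step 1: ant0:(2,0)->E->(2,1) | ant1:(0,0)->E->(0,1) | ant2:(1,3)->N->(0,3)
  grid max=2 at (2,1)
Step 2: ant0:(2,1)->N->(1,1) | ant1:(0,1)->E->(0,2) | ant2:(0,3)->E->(0,4)
  grid max=1 at (0,2)
Step 3: ant0:(1,1)->S->(2,1) | ant1:(0,2)->E->(0,3) | ant2:(0,4)->S->(1,4)
  grid max=2 at (2,1)
Step 4: ant0:(2,1)->N->(1,1) | ant1:(0,3)->E->(0,4) | ant2:(1,4)->N->(0,4)
  grid max=3 at (0,4)
Step 5: ant0:(1,1)->S->(2,1) | ant1:(0,4)->S->(1,4) | ant2:(0,4)->S->(1,4)
  grid max=3 at (1,4)
Step 6: ant0:(2,1)->N->(1,1) | ant1:(1,4)->N->(0,4) | ant2:(1,4)->N->(0,4)
  grid max=5 at (0,4)

(1,1) (0,4) (0,4)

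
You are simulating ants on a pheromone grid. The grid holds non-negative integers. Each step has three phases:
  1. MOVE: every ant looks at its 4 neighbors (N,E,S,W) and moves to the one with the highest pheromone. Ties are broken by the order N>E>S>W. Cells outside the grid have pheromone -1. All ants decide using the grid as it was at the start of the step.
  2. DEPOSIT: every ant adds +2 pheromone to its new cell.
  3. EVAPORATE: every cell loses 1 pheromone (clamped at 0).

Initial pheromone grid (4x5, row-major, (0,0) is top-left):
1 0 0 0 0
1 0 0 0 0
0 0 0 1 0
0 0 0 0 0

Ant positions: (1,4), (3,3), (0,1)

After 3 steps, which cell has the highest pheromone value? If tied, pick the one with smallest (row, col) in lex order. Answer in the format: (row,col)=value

Step 1: ant0:(1,4)->N->(0,4) | ant1:(3,3)->N->(2,3) | ant2:(0,1)->W->(0,0)
  grid max=2 at (0,0)
Step 2: ant0:(0,4)->S->(1,4) | ant1:(2,3)->N->(1,3) | ant2:(0,0)->E->(0,1)
  grid max=1 at (0,0)
Step 3: ant0:(1,4)->W->(1,3) | ant1:(1,3)->E->(1,4) | ant2:(0,1)->W->(0,0)
  grid max=2 at (0,0)
Final grid:
  2 0 0 0 0
  0 0 0 2 2
  0 0 0 0 0
  0 0 0 0 0
Max pheromone 2 at (0,0)

Answer: (0,0)=2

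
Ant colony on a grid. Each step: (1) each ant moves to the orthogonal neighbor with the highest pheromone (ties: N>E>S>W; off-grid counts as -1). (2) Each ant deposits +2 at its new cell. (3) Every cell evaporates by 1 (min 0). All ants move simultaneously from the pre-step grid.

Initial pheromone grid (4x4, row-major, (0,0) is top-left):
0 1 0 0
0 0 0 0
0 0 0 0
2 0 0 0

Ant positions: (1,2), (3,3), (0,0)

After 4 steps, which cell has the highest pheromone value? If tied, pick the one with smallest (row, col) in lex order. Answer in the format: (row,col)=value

Answer: (0,2)=6

Derivation:
Step 1: ant0:(1,2)->N->(0,2) | ant1:(3,3)->N->(2,3) | ant2:(0,0)->E->(0,1)
  grid max=2 at (0,1)
Step 2: ant0:(0,2)->W->(0,1) | ant1:(2,3)->N->(1,3) | ant2:(0,1)->E->(0,2)
  grid max=3 at (0,1)
Step 3: ant0:(0,1)->E->(0,2) | ant1:(1,3)->N->(0,3) | ant2:(0,2)->W->(0,1)
  grid max=4 at (0,1)
Step 4: ant0:(0,2)->W->(0,1) | ant1:(0,3)->W->(0,2) | ant2:(0,1)->E->(0,2)
  grid max=6 at (0,2)
Final grid:
  0 5 6 0
  0 0 0 0
  0 0 0 0
  0 0 0 0
Max pheromone 6 at (0,2)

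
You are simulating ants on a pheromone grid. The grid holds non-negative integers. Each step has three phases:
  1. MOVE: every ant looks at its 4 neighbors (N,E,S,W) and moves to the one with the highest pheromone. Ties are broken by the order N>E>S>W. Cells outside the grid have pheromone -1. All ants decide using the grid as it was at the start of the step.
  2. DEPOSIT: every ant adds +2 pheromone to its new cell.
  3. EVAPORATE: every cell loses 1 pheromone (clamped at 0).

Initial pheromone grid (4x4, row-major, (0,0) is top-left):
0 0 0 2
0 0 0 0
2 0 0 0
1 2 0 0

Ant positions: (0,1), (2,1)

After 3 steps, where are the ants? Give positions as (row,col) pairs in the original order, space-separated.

Step 1: ant0:(0,1)->E->(0,2) | ant1:(2,1)->S->(3,1)
  grid max=3 at (3,1)
Step 2: ant0:(0,2)->E->(0,3) | ant1:(3,1)->N->(2,1)
  grid max=2 at (0,3)
Step 3: ant0:(0,3)->S->(1,3) | ant1:(2,1)->S->(3,1)
  grid max=3 at (3,1)

(1,3) (3,1)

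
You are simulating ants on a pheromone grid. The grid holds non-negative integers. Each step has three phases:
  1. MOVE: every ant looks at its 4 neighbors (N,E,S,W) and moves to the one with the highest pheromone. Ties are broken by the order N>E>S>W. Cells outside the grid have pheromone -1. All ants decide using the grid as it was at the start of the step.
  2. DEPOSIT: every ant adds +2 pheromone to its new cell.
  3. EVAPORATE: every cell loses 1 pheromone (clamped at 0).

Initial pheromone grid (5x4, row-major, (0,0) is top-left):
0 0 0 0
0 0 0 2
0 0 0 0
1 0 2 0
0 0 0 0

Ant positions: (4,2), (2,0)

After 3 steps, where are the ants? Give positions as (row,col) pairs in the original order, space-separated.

Step 1: ant0:(4,2)->N->(3,2) | ant1:(2,0)->S->(3,0)
  grid max=3 at (3,2)
Step 2: ant0:(3,2)->N->(2,2) | ant1:(3,0)->N->(2,0)
  grid max=2 at (3,2)
Step 3: ant0:(2,2)->S->(3,2) | ant1:(2,0)->S->(3,0)
  grid max=3 at (3,2)

(3,2) (3,0)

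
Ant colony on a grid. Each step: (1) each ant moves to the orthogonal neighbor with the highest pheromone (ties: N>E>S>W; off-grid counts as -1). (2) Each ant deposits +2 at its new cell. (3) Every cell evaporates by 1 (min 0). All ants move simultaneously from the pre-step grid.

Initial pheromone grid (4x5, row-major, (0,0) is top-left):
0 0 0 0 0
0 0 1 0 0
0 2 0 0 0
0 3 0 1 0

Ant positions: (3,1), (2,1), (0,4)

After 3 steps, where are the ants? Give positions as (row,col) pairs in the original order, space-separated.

Step 1: ant0:(3,1)->N->(2,1) | ant1:(2,1)->S->(3,1) | ant2:(0,4)->S->(1,4)
  grid max=4 at (3,1)
Step 2: ant0:(2,1)->S->(3,1) | ant1:(3,1)->N->(2,1) | ant2:(1,4)->N->(0,4)
  grid max=5 at (3,1)
Step 3: ant0:(3,1)->N->(2,1) | ant1:(2,1)->S->(3,1) | ant2:(0,4)->S->(1,4)
  grid max=6 at (3,1)

(2,1) (3,1) (1,4)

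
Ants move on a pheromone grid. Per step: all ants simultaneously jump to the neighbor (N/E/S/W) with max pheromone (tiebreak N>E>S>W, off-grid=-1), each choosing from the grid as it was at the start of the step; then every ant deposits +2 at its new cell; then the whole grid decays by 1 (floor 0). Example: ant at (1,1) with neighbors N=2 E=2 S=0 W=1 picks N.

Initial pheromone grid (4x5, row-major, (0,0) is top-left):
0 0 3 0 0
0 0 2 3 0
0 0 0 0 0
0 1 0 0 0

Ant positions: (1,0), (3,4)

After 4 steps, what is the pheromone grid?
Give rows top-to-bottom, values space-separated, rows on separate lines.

After step 1: ants at (0,0),(2,4)
  1 0 2 0 0
  0 0 1 2 0
  0 0 0 0 1
  0 0 0 0 0
After step 2: ants at (0,1),(1,4)
  0 1 1 0 0
  0 0 0 1 1
  0 0 0 0 0
  0 0 0 0 0
After step 3: ants at (0,2),(1,3)
  0 0 2 0 0
  0 0 0 2 0
  0 0 0 0 0
  0 0 0 0 0
After step 4: ants at (0,3),(0,3)
  0 0 1 3 0
  0 0 0 1 0
  0 0 0 0 0
  0 0 0 0 0

0 0 1 3 0
0 0 0 1 0
0 0 0 0 0
0 0 0 0 0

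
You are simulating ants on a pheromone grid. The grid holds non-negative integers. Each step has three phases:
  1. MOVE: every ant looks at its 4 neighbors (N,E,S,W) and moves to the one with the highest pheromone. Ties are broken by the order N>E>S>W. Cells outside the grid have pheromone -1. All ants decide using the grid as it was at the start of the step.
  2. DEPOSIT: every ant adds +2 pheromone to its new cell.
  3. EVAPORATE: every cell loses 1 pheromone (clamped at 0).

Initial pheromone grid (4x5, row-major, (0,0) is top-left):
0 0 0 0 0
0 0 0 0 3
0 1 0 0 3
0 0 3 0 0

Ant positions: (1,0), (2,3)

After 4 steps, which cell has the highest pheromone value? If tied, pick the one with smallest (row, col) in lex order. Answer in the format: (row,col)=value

Answer: (1,4)=3

Derivation:
Step 1: ant0:(1,0)->N->(0,0) | ant1:(2,3)->E->(2,4)
  grid max=4 at (2,4)
Step 2: ant0:(0,0)->E->(0,1) | ant1:(2,4)->N->(1,4)
  grid max=3 at (1,4)
Step 3: ant0:(0,1)->E->(0,2) | ant1:(1,4)->S->(2,4)
  grid max=4 at (2,4)
Step 4: ant0:(0,2)->E->(0,3) | ant1:(2,4)->N->(1,4)
  grid max=3 at (1,4)
Final grid:
  0 0 0 1 0
  0 0 0 0 3
  0 0 0 0 3
  0 0 0 0 0
Max pheromone 3 at (1,4)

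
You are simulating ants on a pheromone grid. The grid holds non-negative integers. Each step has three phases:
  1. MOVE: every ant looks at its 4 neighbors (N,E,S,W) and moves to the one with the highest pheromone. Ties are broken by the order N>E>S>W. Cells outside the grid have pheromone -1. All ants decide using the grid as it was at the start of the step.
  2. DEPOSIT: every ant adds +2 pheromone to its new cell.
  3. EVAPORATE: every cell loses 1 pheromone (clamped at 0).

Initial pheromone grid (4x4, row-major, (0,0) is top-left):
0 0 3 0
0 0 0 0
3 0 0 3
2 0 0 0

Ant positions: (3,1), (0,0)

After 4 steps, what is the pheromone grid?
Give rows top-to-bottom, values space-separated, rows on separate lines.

After step 1: ants at (3,0),(0,1)
  0 1 2 0
  0 0 0 0
  2 0 0 2
  3 0 0 0
After step 2: ants at (2,0),(0,2)
  0 0 3 0
  0 0 0 0
  3 0 0 1
  2 0 0 0
After step 3: ants at (3,0),(0,3)
  0 0 2 1
  0 0 0 0
  2 0 0 0
  3 0 0 0
After step 4: ants at (2,0),(0,2)
  0 0 3 0
  0 0 0 0
  3 0 0 0
  2 0 0 0

0 0 3 0
0 0 0 0
3 0 0 0
2 0 0 0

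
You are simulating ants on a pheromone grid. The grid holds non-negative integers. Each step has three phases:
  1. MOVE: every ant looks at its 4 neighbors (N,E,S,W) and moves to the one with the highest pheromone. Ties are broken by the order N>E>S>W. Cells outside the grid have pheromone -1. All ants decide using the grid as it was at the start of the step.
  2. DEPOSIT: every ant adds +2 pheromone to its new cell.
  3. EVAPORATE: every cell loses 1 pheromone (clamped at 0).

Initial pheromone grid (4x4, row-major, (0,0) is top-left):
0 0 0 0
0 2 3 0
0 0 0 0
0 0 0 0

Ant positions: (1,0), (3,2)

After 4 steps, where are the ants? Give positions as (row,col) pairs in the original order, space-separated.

Step 1: ant0:(1,0)->E->(1,1) | ant1:(3,2)->N->(2,2)
  grid max=3 at (1,1)
Step 2: ant0:(1,1)->E->(1,2) | ant1:(2,2)->N->(1,2)
  grid max=5 at (1,2)
Step 3: ant0:(1,2)->W->(1,1) | ant1:(1,2)->W->(1,1)
  grid max=5 at (1,1)
Step 4: ant0:(1,1)->E->(1,2) | ant1:(1,1)->E->(1,2)
  grid max=7 at (1,2)

(1,2) (1,2)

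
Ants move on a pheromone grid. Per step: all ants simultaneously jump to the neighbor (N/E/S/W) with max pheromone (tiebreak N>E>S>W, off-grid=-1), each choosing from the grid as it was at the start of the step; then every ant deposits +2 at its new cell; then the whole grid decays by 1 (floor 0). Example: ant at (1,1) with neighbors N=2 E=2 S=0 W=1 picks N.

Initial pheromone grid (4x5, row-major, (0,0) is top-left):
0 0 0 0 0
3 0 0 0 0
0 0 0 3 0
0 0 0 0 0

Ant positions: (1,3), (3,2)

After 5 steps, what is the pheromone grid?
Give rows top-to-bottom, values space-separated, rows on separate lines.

After step 1: ants at (2,3),(2,2)
  0 0 0 0 0
  2 0 0 0 0
  0 0 1 4 0
  0 0 0 0 0
After step 2: ants at (2,2),(2,3)
  0 0 0 0 0
  1 0 0 0 0
  0 0 2 5 0
  0 0 0 0 0
After step 3: ants at (2,3),(2,2)
  0 0 0 0 0
  0 0 0 0 0
  0 0 3 6 0
  0 0 0 0 0
After step 4: ants at (2,2),(2,3)
  0 0 0 0 0
  0 0 0 0 0
  0 0 4 7 0
  0 0 0 0 0
After step 5: ants at (2,3),(2,2)
  0 0 0 0 0
  0 0 0 0 0
  0 0 5 8 0
  0 0 0 0 0

0 0 0 0 0
0 0 0 0 0
0 0 5 8 0
0 0 0 0 0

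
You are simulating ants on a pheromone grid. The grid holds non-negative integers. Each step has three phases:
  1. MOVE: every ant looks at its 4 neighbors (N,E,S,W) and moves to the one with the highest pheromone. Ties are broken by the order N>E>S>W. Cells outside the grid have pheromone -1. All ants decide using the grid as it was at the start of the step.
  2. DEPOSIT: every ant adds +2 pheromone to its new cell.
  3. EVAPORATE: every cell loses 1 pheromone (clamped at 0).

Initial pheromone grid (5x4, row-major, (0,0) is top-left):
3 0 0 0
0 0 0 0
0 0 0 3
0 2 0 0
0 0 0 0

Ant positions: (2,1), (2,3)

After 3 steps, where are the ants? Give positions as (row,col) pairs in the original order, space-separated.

Step 1: ant0:(2,1)->S->(3,1) | ant1:(2,3)->N->(1,3)
  grid max=3 at (3,1)
Step 2: ant0:(3,1)->N->(2,1) | ant1:(1,3)->S->(2,3)
  grid max=3 at (2,3)
Step 3: ant0:(2,1)->S->(3,1) | ant1:(2,3)->N->(1,3)
  grid max=3 at (3,1)

(3,1) (1,3)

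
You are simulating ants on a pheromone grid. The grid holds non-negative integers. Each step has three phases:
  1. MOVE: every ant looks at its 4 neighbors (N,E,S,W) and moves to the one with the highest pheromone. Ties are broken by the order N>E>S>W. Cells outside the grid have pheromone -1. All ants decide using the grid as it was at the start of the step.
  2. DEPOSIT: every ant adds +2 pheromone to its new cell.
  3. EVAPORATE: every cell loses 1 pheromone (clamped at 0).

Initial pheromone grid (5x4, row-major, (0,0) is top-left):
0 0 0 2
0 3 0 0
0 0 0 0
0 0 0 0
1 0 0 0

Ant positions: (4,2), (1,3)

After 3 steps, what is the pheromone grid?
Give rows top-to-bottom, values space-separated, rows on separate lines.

After step 1: ants at (3,2),(0,3)
  0 0 0 3
  0 2 0 0
  0 0 0 0
  0 0 1 0
  0 0 0 0
After step 2: ants at (2,2),(1,3)
  0 0 0 2
  0 1 0 1
  0 0 1 0
  0 0 0 0
  0 0 0 0
After step 3: ants at (1,2),(0,3)
  0 0 0 3
  0 0 1 0
  0 0 0 0
  0 0 0 0
  0 0 0 0

0 0 0 3
0 0 1 0
0 0 0 0
0 0 0 0
0 0 0 0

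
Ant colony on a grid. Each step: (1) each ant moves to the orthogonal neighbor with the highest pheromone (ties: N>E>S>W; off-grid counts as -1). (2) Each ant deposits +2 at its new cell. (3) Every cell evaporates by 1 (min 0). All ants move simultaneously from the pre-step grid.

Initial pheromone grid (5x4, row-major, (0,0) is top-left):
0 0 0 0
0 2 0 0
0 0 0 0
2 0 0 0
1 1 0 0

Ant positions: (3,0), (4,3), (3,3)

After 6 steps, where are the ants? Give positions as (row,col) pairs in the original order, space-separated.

Step 1: ant0:(3,0)->S->(4,0) | ant1:(4,3)->N->(3,3) | ant2:(3,3)->N->(2,3)
  grid max=2 at (4,0)
Step 2: ant0:(4,0)->N->(3,0) | ant1:(3,3)->N->(2,3) | ant2:(2,3)->S->(3,3)
  grid max=2 at (2,3)
Step 3: ant0:(3,0)->S->(4,0) | ant1:(2,3)->S->(3,3) | ant2:(3,3)->N->(2,3)
  grid max=3 at (2,3)
Step 4: ant0:(4,0)->N->(3,0) | ant1:(3,3)->N->(2,3) | ant2:(2,3)->S->(3,3)
  grid max=4 at (2,3)
Step 5: ant0:(3,0)->S->(4,0) | ant1:(2,3)->S->(3,3) | ant2:(3,3)->N->(2,3)
  grid max=5 at (2,3)
Step 6: ant0:(4,0)->N->(3,0) | ant1:(3,3)->N->(2,3) | ant2:(2,3)->S->(3,3)
  grid max=6 at (2,3)

(3,0) (2,3) (3,3)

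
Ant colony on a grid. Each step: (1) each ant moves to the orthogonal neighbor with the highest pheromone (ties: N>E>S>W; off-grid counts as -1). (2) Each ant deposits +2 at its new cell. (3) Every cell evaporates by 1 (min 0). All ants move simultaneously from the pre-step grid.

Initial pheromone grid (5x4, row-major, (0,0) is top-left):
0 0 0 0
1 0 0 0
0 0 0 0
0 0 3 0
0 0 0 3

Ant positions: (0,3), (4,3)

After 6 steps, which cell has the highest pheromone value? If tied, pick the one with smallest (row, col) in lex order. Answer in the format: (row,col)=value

Step 1: ant0:(0,3)->S->(1,3) | ant1:(4,3)->N->(3,3)
  grid max=2 at (3,2)
Step 2: ant0:(1,3)->N->(0,3) | ant1:(3,3)->S->(4,3)
  grid max=3 at (4,3)
Step 3: ant0:(0,3)->S->(1,3) | ant1:(4,3)->N->(3,3)
  grid max=2 at (4,3)
Step 4: ant0:(1,3)->N->(0,3) | ant1:(3,3)->S->(4,3)
  grid max=3 at (4,3)
Step 5: ant0:(0,3)->S->(1,3) | ant1:(4,3)->N->(3,3)
  grid max=2 at (4,3)
Step 6: ant0:(1,3)->N->(0,3) | ant1:(3,3)->S->(4,3)
  grid max=3 at (4,3)
Final grid:
  0 0 0 1
  0 0 0 0
  0 0 0 0
  0 0 0 0
  0 0 0 3
Max pheromone 3 at (4,3)

Answer: (4,3)=3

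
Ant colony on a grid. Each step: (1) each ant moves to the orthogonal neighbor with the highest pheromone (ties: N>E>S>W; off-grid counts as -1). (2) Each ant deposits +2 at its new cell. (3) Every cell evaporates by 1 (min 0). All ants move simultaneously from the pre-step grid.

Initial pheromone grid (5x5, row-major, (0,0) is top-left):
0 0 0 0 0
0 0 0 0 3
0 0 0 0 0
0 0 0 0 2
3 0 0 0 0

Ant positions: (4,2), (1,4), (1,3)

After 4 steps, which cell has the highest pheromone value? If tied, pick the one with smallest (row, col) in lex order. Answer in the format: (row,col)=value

Step 1: ant0:(4,2)->N->(3,2) | ant1:(1,4)->N->(0,4) | ant2:(1,3)->E->(1,4)
  grid max=4 at (1,4)
Step 2: ant0:(3,2)->N->(2,2) | ant1:(0,4)->S->(1,4) | ant2:(1,4)->N->(0,4)
  grid max=5 at (1,4)
Step 3: ant0:(2,2)->N->(1,2) | ant1:(1,4)->N->(0,4) | ant2:(0,4)->S->(1,4)
  grid max=6 at (1,4)
Step 4: ant0:(1,2)->N->(0,2) | ant1:(0,4)->S->(1,4) | ant2:(1,4)->N->(0,4)
  grid max=7 at (1,4)
Final grid:
  0 0 1 0 4
  0 0 0 0 7
  0 0 0 0 0
  0 0 0 0 0
  0 0 0 0 0
Max pheromone 7 at (1,4)

Answer: (1,4)=7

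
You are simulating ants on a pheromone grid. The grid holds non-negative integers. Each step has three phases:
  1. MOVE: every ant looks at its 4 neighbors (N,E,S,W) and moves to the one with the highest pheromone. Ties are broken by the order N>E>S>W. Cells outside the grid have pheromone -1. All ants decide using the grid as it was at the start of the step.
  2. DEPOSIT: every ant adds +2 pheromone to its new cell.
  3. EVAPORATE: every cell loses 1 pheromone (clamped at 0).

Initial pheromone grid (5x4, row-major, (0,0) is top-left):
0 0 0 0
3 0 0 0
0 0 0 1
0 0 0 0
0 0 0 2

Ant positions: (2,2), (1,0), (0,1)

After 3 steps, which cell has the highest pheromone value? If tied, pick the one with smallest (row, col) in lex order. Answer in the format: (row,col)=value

Answer: (0,3)=2

Derivation:
Step 1: ant0:(2,2)->E->(2,3) | ant1:(1,0)->N->(0,0) | ant2:(0,1)->E->(0,2)
  grid max=2 at (1,0)
Step 2: ant0:(2,3)->N->(1,3) | ant1:(0,0)->S->(1,0) | ant2:(0,2)->E->(0,3)
  grid max=3 at (1,0)
Step 3: ant0:(1,3)->N->(0,3) | ant1:(1,0)->N->(0,0) | ant2:(0,3)->S->(1,3)
  grid max=2 at (0,3)
Final grid:
  1 0 0 2
  2 0 0 2
  0 0 0 0
  0 0 0 0
  0 0 0 0
Max pheromone 2 at (0,3)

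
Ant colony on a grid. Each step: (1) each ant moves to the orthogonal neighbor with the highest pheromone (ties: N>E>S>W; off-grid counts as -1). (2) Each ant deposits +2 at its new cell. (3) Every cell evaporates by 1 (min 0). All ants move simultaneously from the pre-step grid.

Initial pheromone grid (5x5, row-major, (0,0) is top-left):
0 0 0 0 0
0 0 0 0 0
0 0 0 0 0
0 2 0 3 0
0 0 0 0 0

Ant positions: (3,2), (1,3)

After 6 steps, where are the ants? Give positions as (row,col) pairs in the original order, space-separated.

Step 1: ant0:(3,2)->E->(3,3) | ant1:(1,3)->N->(0,3)
  grid max=4 at (3,3)
Step 2: ant0:(3,3)->N->(2,3) | ant1:(0,3)->E->(0,4)
  grid max=3 at (3,3)
Step 3: ant0:(2,3)->S->(3,3) | ant1:(0,4)->S->(1,4)
  grid max=4 at (3,3)
Step 4: ant0:(3,3)->N->(2,3) | ant1:(1,4)->N->(0,4)
  grid max=3 at (3,3)
Step 5: ant0:(2,3)->S->(3,3) | ant1:(0,4)->S->(1,4)
  grid max=4 at (3,3)
Step 6: ant0:(3,3)->N->(2,3) | ant1:(1,4)->N->(0,4)
  grid max=3 at (3,3)

(2,3) (0,4)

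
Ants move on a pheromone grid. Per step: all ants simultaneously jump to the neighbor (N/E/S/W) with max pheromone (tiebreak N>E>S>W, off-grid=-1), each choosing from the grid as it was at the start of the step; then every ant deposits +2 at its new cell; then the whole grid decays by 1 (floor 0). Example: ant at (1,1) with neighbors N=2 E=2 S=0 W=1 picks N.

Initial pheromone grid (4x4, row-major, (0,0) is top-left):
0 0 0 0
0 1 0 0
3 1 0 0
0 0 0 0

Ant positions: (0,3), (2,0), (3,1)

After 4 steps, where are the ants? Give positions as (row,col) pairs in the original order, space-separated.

Step 1: ant0:(0,3)->S->(1,3) | ant1:(2,0)->E->(2,1) | ant2:(3,1)->N->(2,1)
  grid max=4 at (2,1)
Step 2: ant0:(1,3)->N->(0,3) | ant1:(2,1)->W->(2,0) | ant2:(2,1)->W->(2,0)
  grid max=5 at (2,0)
Step 3: ant0:(0,3)->S->(1,3) | ant1:(2,0)->E->(2,1) | ant2:(2,0)->E->(2,1)
  grid max=6 at (2,1)
Step 4: ant0:(1,3)->N->(0,3) | ant1:(2,1)->W->(2,0) | ant2:(2,1)->W->(2,0)
  grid max=7 at (2,0)

(0,3) (2,0) (2,0)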